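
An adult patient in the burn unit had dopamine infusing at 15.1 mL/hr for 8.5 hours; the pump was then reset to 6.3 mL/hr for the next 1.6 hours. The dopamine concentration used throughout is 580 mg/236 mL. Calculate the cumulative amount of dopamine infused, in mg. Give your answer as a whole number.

340 mg

Concentration = 580 mg ÷ 236 mL = 2.457627 mg/mL
Stage 1: 15.1 mL/hr × 8.5 hr = 128.35 mL → 128.35 mL × 2.457627 mg/mL = 315.4364 mg
Stage 2: 6.3 mL/hr × 1.6 hr = 10.08 mL → 10.08 mL × 2.457627 mg/mL = 24.77288 mg
Total = 315.4364 + 24.77288 = 340.2093 mg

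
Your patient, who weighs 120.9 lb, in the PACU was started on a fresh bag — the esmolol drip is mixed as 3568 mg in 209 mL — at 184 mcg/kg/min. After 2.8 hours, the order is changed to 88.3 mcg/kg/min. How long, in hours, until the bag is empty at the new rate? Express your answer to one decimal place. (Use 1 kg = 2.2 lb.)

6.4 hours

Initial rate:
Weight = 120.9 lb ÷ 2.2 lb/kg = 54.95455 kg
Dose = 184 mcg/kg/min × 54.95455 kg = 10111.64 mcg/min
10111.64 mcg/min × 60 min/hr = 606698.2 mcg/hr
Concentration = 3568 mg ÷ 209 mL = 17.07177 mg/mL = 17071.77 mcg/mL
Rate = 606698.2 mcg/hr ÷ 17071.77 mcg/mL = 35.53809 mL/hr
Volume infused so far = 35.53809 mL/hr × 2.8 hr = 99.50666 mL
Volume remaining = 209 − 99.50666 = 109.4933 mL
New rate:
Dose = 88.3 mcg/kg/min × 54.95455 kg = 4852.486 mcg/min
4852.486 mcg/min × 60 min/hr = 291149.2 mcg/hr
Rate = 291149.2 mcg/hr ÷ 17071.77 mcg/mL = 17.05442 mL/hr
Time remaining = 109.4933 mL ÷ 17.05442 mL/hr = 6.420231 hr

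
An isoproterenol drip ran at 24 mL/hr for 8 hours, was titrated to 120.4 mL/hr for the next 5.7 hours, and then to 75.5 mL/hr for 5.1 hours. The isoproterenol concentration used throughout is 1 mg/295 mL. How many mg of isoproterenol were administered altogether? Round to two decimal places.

4.28 mg

Concentration = 1 mg ÷ 295 mL = 0.003389831 mg/mL
Stage 1: 24 mL/hr × 8 hr = 192 mL → 192 mL × 0.003389831 mg/mL = 0.6508475 mg
Stage 2: 120.4 mL/hr × 5.7 hr = 686.28 mL → 686.28 mL × 0.003389831 mg/mL = 2.326373 mg
Stage 3: 75.5 mL/hr × 5.1 hr = 385.05 mL → 385.05 mL × 0.003389831 mg/mL = 1.305254 mg
Total = 0.6508475 + 2.326373 + 1.305254 = 4.282475 mg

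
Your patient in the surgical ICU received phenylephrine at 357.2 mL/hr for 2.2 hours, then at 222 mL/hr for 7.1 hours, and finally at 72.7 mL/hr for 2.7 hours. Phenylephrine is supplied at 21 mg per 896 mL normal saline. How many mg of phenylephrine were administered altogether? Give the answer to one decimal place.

Concentration = 21 mg ÷ 896 mL = 0.0234375 mg/mL
Stage 1: 357.2 mL/hr × 2.2 hr = 785.84 mL → 785.84 mL × 0.0234375 mg/mL = 18.41812 mg
Stage 2: 222 mL/hr × 7.1 hr = 1576.2 mL → 1576.2 mL × 0.0234375 mg/mL = 36.94219 mg
Stage 3: 72.7 mL/hr × 2.7 hr = 196.29 mL → 196.29 mL × 0.0234375 mg/mL = 4.600547 mg
Total = 18.41812 + 36.94219 + 4.600547 = 59.96086 mg

60.0 mg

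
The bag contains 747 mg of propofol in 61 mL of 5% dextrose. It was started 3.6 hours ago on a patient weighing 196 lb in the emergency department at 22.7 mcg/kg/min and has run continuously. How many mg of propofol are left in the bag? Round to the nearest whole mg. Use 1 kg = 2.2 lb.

Weight = 196 lb ÷ 2.2 lb/kg = 89.09091 kg
Dose = 22.7 mcg/kg/min × 89.09091 kg = 2022.364 mcg/min
2022.364 mcg/min × 60 min/hr = 121341.8 mcg/hr
Concentration = 747 mg ÷ 61 mL = 12.2459 mg/mL = 12245.9 mcg/mL
Rate = 121341.8 mcg/hr ÷ 12245.9 mcg/mL = 9.90877 mL/hr
Volume infused = 9.90877 mL/hr × 3.6 hr = 35.67157 mL
Volume remaining = 61 − 35.67157 = 25.32843 mL
Drug remaining = 25.32843 mL × 12245.9 mcg/mL = 310169.5 mcg = 310.1695 mg

310 mg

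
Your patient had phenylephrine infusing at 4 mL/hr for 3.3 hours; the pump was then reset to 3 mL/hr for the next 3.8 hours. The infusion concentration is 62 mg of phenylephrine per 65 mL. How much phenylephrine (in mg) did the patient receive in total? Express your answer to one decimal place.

23.5 mg

Concentration = 62 mg ÷ 65 mL = 0.9538462 mg/mL
Stage 1: 4 mL/hr × 3.3 hr = 13.2 mL → 13.2 mL × 0.9538462 mg/mL = 12.59077 mg
Stage 2: 3 mL/hr × 3.8 hr = 11.4 mL → 11.4 mL × 0.9538462 mg/mL = 10.87385 mg
Total = 12.59077 + 10.87385 = 23.46462 mg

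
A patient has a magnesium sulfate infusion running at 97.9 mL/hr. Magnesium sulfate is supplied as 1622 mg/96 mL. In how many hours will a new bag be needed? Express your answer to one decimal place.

1.0 hours

Duration = 96 mL ÷ 97.9 mL/hr = 0.9805924 hr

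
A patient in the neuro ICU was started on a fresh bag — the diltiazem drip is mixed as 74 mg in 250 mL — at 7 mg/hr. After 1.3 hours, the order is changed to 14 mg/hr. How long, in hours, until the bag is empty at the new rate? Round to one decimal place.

4.6 hours

Initial rate:
Concentration = 74 mg ÷ 250 mL = 0.296 mg/mL
Rate = 7 mg/hr ÷ 0.296 mg/mL = 23.64865 mL/hr
Volume infused so far = 23.64865 mL/hr × 1.3 hr = 30.74324 mL
Volume remaining = 250 − 30.74324 = 219.2568 mL
New rate:
Rate = 14 mg/hr ÷ 0.296 mg/mL = 47.2973 mL/hr
Time remaining = 219.2568 mL ÷ 47.2973 mL/hr = 4.635714 hr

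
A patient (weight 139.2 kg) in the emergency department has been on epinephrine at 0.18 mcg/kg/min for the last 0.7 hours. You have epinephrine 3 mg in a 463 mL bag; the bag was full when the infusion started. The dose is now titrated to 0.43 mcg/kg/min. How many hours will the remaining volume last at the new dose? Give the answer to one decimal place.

Initial rate:
Dose = 0.18 mcg/kg/min × 139.2 kg = 25.056 mcg/min
25.056 mcg/min × 60 min/hr = 1503.36 mcg/hr
Concentration = 3 mg ÷ 463 mL = 0.006479482 mg/mL = 6.479482 mcg/mL
Rate = 1503.36 mcg/hr ÷ 6.479482 mcg/mL = 232.0186 mL/hr
Volume infused so far = 232.0186 mL/hr × 0.7 hr = 162.413 mL
Volume remaining = 463 − 162.413 = 300.587 mL
New rate:
Dose = 0.43 mcg/kg/min × 139.2 kg = 59.856 mcg/min
59.856 mcg/min × 60 min/hr = 3591.36 mcg/hr
Rate = 3591.36 mcg/hr ÷ 6.479482 mcg/mL = 554.2666 mL/hr
Time remaining = 300.587 mL ÷ 554.2666 mL/hr = 0.5423149 hr

0.5 hours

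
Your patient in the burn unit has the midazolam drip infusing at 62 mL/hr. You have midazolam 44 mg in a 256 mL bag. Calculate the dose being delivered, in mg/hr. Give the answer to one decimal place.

10.7 mg/hr

Concentration = 44 mg ÷ 256 mL = 0.171875 mg/mL
Drug rate = 62 mL/hr × 0.171875 mg/mL = 10.65625 mg/hr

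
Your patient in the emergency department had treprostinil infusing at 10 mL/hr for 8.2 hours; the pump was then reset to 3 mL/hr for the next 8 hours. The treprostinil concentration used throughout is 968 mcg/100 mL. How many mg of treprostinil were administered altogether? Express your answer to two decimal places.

Concentration = 968 mcg ÷ 100 mL = 9.68 mcg/mL
Stage 1: 10 mL/hr × 8.2 hr = 82 mL → 82 mL × 9.68 mcg/mL = 793.76 mcg
Stage 2: 3 mL/hr × 8 hr = 24 mL → 24 mL × 9.68 mcg/mL = 232.32 mcg
Total = 793.76 + 232.32 = 1026.08 mcg = 1.02608 mg

1.03 mg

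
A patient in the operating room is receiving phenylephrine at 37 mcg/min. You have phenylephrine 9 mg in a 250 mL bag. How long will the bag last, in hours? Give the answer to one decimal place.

4.1 hours

37 mcg/min × 60 min/hr = 2220 mcg/hr
Concentration = 9 mg ÷ 250 mL = 0.036 mg/mL = 36 mcg/mL
Rate = 2220 mcg/hr ÷ 36 mcg/mL = 61.66667 mL/hr
Duration = 250 mL ÷ 61.66667 mL/hr = 4.054054 hr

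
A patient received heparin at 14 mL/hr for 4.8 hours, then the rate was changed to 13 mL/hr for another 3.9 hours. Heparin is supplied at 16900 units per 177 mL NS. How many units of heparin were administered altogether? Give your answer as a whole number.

Concentration = 16900 units ÷ 177 mL = 95.48023 units/mL
Stage 1: 14 mL/hr × 4.8 hr = 67.2 mL → 67.2 mL × 95.48023 units/mL = 6416.271 units
Stage 2: 13 mL/hr × 3.9 hr = 50.7 mL → 50.7 mL × 95.48023 units/mL = 4840.847 units
Total = 6416.271 + 4840.847 = 11257.12 units

11257 units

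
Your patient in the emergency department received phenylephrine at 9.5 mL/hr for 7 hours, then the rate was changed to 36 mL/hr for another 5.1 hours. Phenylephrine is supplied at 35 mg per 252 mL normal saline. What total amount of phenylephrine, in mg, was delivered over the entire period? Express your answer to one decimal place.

Concentration = 35 mg ÷ 252 mL = 0.1388889 mg/mL
Stage 1: 9.5 mL/hr × 7 hr = 66.5 mL → 66.5 mL × 0.1388889 mg/mL = 9.236111 mg
Stage 2: 36 mL/hr × 5.1 hr = 183.6 mL → 183.6 mL × 0.1388889 mg/mL = 25.5 mg
Total = 9.236111 + 25.5 = 34.73611 mg

34.7 mg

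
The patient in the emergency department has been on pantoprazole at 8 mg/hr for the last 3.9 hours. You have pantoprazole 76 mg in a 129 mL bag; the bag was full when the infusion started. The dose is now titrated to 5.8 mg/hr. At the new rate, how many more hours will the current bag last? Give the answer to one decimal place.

7.7 hours

Initial rate:
Concentration = 76 mg ÷ 129 mL = 0.5891473 mg/mL
Rate = 8 mg/hr ÷ 0.5891473 mg/mL = 13.57895 mL/hr
Volume infused so far = 13.57895 mL/hr × 3.9 hr = 52.95789 mL
Volume remaining = 129 − 52.95789 = 76.04211 mL
New rate:
Rate = 5.8 mg/hr ÷ 0.5891473 mg/mL = 9.844737 mL/hr
Time remaining = 76.04211 mL ÷ 9.844737 mL/hr = 7.724138 hr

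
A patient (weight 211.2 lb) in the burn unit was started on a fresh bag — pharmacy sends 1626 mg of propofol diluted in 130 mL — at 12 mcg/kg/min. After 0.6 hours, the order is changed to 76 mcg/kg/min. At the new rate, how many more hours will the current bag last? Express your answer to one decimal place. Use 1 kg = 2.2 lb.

3.6 hours

Initial rate:
Weight = 211.2 lb ÷ 2.2 lb/kg = 96 kg
Dose = 12 mcg/kg/min × 96 kg = 1152 mcg/min
1152 mcg/min × 60 min/hr = 69120 mcg/hr
Concentration = 1626 mg ÷ 130 mL = 12.50769 mg/mL = 12507.69 mcg/mL
Rate = 69120 mcg/hr ÷ 12507.69 mcg/mL = 5.526199 mL/hr
Volume infused so far = 5.526199 mL/hr × 0.6 hr = 3.31572 mL
Volume remaining = 130 − 3.31572 = 126.6843 mL
New rate:
Dose = 76 mcg/kg/min × 96 kg = 7296 mcg/min
7296 mcg/min × 60 min/hr = 437760 mcg/hr
Rate = 437760 mcg/hr ÷ 12507.69 mcg/mL = 34.99926 mL/hr
Time remaining = 126.6843 mL ÷ 34.99926 mL/hr = 3.619627 hr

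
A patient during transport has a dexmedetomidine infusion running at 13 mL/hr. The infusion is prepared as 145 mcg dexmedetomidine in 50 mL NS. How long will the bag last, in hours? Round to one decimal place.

Duration = 50 mL ÷ 13 mL/hr = 3.846154 hr

3.8 hours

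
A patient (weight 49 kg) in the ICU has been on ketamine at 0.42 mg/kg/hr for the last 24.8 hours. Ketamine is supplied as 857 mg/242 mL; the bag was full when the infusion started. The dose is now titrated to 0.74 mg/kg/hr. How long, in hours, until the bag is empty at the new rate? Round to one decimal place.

9.6 hours

Initial rate:
Dose = 0.42 mg/kg/hr × 49 kg = 20.58 mg/hr
Concentration = 857 mg ÷ 242 mL = 3.541322 mg/mL
Rate = 20.58 mg/hr ÷ 3.541322 mg/mL = 5.811389 mL/hr
Volume infused so far = 5.811389 mL/hr × 24.8 hr = 144.1224 mL
Volume remaining = 242 − 144.1224 = 97.87756 mL
New rate:
Dose = 0.74 mg/kg/hr × 49 kg = 36.26 mg/hr
Rate = 36.26 mg/hr ÷ 3.541322 mg/mL = 10.23911 mL/hr
Time remaining = 97.87756 mL ÷ 10.23911 mL/hr = 9.559184 hr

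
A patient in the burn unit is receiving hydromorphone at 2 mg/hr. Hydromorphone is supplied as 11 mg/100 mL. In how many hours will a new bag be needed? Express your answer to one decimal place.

Concentration = 11 mg ÷ 100 mL = 0.11 mg/mL
Rate = 2 mg/hr ÷ 0.11 mg/mL = 18.18182 mL/hr
Duration = 100 mL ÷ 18.18182 mL/hr = 5.5 hr

5.5 hours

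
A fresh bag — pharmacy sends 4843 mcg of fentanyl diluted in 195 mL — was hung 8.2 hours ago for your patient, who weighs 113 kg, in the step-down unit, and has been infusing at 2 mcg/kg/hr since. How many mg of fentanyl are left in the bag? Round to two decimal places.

Dose = 2 mcg/kg/hr × 113 kg = 226 mcg/hr
Concentration = 4843 mcg ÷ 195 mL = 24.8359 mcg/mL
Rate = 226 mcg/hr ÷ 24.8359 mcg/mL = 9.099732 mL/hr
Volume infused = 9.099732 mL/hr × 8.2 hr = 74.6178 mL
Volume remaining = 195 − 74.6178 = 120.3822 mL
Drug remaining = 120.3822 mL × 24.8359 mcg/mL = 2989.8 mcg = 2.9898 mg

2.99 mg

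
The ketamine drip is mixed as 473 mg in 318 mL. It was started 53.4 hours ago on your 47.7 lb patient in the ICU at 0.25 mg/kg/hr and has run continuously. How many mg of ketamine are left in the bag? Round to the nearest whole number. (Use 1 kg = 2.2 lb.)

Weight = 47.7 lb ÷ 2.2 lb/kg = 21.68182 kg
Dose = 0.25 mg/kg/hr × 21.68182 kg = 5.420455 mg/hr
Concentration = 473 mg ÷ 318 mL = 1.487421 mg/mL
Rate = 5.420455 mg/hr ÷ 1.487421 mg/mL = 3.644196 mL/hr
Volume infused = 3.644196 mL/hr × 53.4 hr = 194.6 mL
Volume remaining = 318 − 194.6 = 123.4 mL
Drug remaining = 123.4 mL × 1.487421 mg/mL = 183.5477 mg

184 mg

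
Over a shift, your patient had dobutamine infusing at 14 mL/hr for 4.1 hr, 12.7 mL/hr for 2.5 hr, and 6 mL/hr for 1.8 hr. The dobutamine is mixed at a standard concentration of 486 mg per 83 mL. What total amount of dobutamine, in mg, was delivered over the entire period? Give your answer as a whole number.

585 mg

Concentration = 486 mg ÷ 83 mL = 5.855422 mg/mL
Stage 1: 14 mL/hr × 4.1 hr = 57.4 mL → 57.4 mL × 5.855422 mg/mL = 336.1012 mg
Stage 2: 12.7 mL/hr × 2.5 hr = 31.75 mL → 31.75 mL × 5.855422 mg/mL = 185.9096 mg
Stage 3: 6 mL/hr × 1.8 hr = 10.8 mL → 10.8 mL × 5.855422 mg/mL = 63.23855 mg
Total = 336.1012 + 185.9096 + 63.23855 = 585.2494 mg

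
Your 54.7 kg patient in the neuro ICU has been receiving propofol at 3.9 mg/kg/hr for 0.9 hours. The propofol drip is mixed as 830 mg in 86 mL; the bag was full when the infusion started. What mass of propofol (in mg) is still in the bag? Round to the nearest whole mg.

Dose = 3.9 mg/kg/hr × 54.7 kg = 213.33 mg/hr
Concentration = 830 mg ÷ 86 mL = 9.651163 mg/mL
Rate = 213.33 mg/hr ÷ 9.651163 mg/mL = 22.10407 mL/hr
Volume infused = 22.10407 mL/hr × 0.9 hr = 19.89367 mL
Volume remaining = 86 − 19.89367 = 66.10633 mL
Drug remaining = 66.10633 mL × 9.651163 mg/mL = 638.003 mg

638 mg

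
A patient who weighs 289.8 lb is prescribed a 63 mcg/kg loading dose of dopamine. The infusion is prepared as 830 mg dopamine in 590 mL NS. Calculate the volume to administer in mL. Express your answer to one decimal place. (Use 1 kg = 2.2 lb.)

5.9 mL

Weight = 289.8 lb ÷ 2.2 lb/kg = 131.7273 kg
Dose = 63 mcg/kg × 131.7273 kg = 8298.818 mcg
Concentration = 830 mg ÷ 590 mL = 1.40678 mg/mL = 1406.78 mcg/mL
Volume = 8298.818 mcg ÷ 1406.78 mcg/mL = 5.89916 mL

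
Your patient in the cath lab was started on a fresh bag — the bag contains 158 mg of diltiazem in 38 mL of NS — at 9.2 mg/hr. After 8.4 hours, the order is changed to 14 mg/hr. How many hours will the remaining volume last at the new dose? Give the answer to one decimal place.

Initial rate:
Concentration = 158 mg ÷ 38 mL = 4.157895 mg/mL
Rate = 9.2 mg/hr ÷ 4.157895 mg/mL = 2.212658 mL/hr
Volume infused so far = 2.212658 mL/hr × 8.4 hr = 18.58633 mL
Volume remaining = 38 − 18.58633 = 19.41367 mL
New rate:
Rate = 14 mg/hr ÷ 4.157895 mg/mL = 3.367089 mL/hr
Time remaining = 19.41367 mL ÷ 3.367089 mL/hr = 5.765714 hr

5.8 hours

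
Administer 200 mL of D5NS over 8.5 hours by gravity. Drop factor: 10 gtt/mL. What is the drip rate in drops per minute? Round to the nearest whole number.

200 mL ÷ (8.5 hr × 60 = 510 min) = 0.3921569 mL/min
0.3921569 mL/min × 10 gtt/mL = 3.921569 gtt/min

4 gtt/min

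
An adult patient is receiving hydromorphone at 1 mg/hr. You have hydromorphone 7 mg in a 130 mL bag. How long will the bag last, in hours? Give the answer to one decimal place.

Concentration = 7 mg ÷ 130 mL = 0.05384615 mg/mL
Rate = 1 mg/hr ÷ 0.05384615 mg/mL = 18.57143 mL/hr
Duration = 130 mL ÷ 18.57143 mL/hr = 7 hr

7.0 hours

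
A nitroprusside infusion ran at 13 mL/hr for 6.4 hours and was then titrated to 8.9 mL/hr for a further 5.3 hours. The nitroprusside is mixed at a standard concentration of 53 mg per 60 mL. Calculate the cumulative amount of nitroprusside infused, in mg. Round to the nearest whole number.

Concentration = 53 mg ÷ 60 mL = 0.8833333 mg/mL
Stage 1: 13 mL/hr × 6.4 hr = 83.2 mL → 83.2 mL × 0.8833333 mg/mL = 73.49333 mg
Stage 2: 8.9 mL/hr × 5.3 hr = 47.17 mL → 47.17 mL × 0.8833333 mg/mL = 41.66683 mg
Total = 73.49333 + 41.66683 = 115.1602 mg

115 mg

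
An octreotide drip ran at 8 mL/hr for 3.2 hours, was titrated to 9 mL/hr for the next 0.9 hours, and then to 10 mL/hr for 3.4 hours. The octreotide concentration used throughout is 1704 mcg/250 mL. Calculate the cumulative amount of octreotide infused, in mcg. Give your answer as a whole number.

461 mcg

Concentration = 1704 mcg ÷ 250 mL = 6.816 mcg/mL
Stage 1: 8 mL/hr × 3.2 hr = 25.6 mL → 25.6 mL × 6.816 mcg/mL = 174.4896 mcg
Stage 2: 9 mL/hr × 0.9 hr = 8.1 mL → 8.1 mL × 6.816 mcg/mL = 55.2096 mcg
Stage 3: 10 mL/hr × 3.4 hr = 34 mL → 34 mL × 6.816 mcg/mL = 231.744 mcg
Total = 174.4896 + 55.2096 + 231.744 = 461.4432 mcg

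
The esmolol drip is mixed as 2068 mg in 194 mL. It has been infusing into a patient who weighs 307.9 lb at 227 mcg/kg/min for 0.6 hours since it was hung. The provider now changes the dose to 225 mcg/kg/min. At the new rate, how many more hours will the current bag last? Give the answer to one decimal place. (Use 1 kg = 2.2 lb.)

Initial rate:
Weight = 307.9 lb ÷ 2.2 lb/kg = 139.9545 kg
Dose = 227 mcg/kg/min × 139.9545 kg = 31769.68 mcg/min
31769.68 mcg/min × 60 min/hr = 1906181 mcg/hr
Concentration = 2068 mg ÷ 194 mL = 10.65979 mg/mL = 10659.79 mcg/mL
Rate = 1906181 mcg/hr ÷ 10659.79 mcg/mL = 178.8197 mL/hr
Volume infused so far = 178.8197 mL/hr × 0.6 hr = 107.2918 mL
Volume remaining = 194 − 107.2918 = 86.70819 mL
New rate:
Dose = 225 mcg/kg/min × 139.9545 kg = 31489.77 mcg/min
31489.77 mcg/min × 60 min/hr = 1889386 mcg/hr
Rate = 1889386 mcg/hr ÷ 10659.79 mcg/mL = 177.2442 mL/hr
Time remaining = 86.70819 mL ÷ 177.2442 mL/hr = 0.4892019 hr

0.5 hours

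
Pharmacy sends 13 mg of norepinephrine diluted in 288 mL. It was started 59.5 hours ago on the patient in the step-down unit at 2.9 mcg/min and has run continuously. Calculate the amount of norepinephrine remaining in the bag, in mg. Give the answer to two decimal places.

2.65 mg

2.9 mcg/min × 60 min/hr = 174 mcg/hr
Concentration = 13 mg ÷ 288 mL = 0.04513889 mg/mL = 45.13889 mcg/mL
Rate = 174 mcg/hr ÷ 45.13889 mcg/mL = 3.854769 mL/hr
Volume infused = 3.854769 mL/hr × 59.5 hr = 229.3588 mL
Volume remaining = 288 − 229.3588 = 58.64123 mL
Drug remaining = 58.64123 mL × 45.13889 mcg/mL = 2647 mcg = 2.647 mg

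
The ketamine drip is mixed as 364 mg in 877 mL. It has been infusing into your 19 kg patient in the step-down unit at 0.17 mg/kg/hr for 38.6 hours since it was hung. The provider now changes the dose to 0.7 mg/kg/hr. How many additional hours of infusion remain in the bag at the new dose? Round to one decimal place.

Initial rate:
Dose = 0.17 mg/kg/hr × 19 kg = 3.23 mg/hr
Concentration = 364 mg ÷ 877 mL = 0.4150513 mg/mL
Rate = 3.23 mg/hr ÷ 0.4150513 mg/mL = 7.78217 mL/hr
Volume infused so far = 7.78217 mL/hr × 38.6 hr = 300.3918 mL
Volume remaining = 877 − 300.3918 = 576.6082 mL
New rate:
Dose = 0.7 mg/kg/hr × 19 kg = 13.3 mg/hr
Rate = 13.3 mg/hr ÷ 0.4150513 mg/mL = 32.04423 mL/hr
Time remaining = 576.6082 mL ÷ 32.04423 mL/hr = 17.99414 hr

18.0 hours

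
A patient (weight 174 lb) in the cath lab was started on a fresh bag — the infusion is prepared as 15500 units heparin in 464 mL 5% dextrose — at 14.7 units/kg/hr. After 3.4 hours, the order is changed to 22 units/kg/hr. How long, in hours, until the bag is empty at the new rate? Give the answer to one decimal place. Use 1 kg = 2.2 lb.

6.6 hours

Initial rate:
Weight = 174 lb ÷ 2.2 lb/kg = 79.09091 kg
Dose = 14.7 units/kg/hr × 79.09091 kg = 1162.636 units/hr
Concentration = 15500 units ÷ 464 mL = 33.40517 units/mL
Rate = 1162.636 units/hr ÷ 33.40517 units/mL = 34.80408 mL/hr
Volume infused so far = 34.80408 mL/hr × 3.4 hr = 118.3339 mL
Volume remaining = 464 − 118.3339 = 345.6661 mL
New rate:
Dose = 22 units/kg/hr × 79.09091 kg = 1740 units/hr
Rate = 1740 units/hr ÷ 33.40517 units/mL = 52.08774 mL/hr
Time remaining = 345.6661 mL ÷ 52.08774 mL/hr = 6.636228 hr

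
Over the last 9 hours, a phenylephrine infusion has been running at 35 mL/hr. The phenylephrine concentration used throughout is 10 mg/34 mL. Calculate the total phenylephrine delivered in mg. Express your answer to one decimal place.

92.6 mg

Concentration = 10 mg ÷ 34 mL = 0.2941176 mg/mL = 294.1176 mcg/mL
Drug rate = 35 mL/hr × 294.1176 mcg/mL = 10294.12 mcg/hr
Total = 10294.12 mcg/hr × 9 hr = 92647.06 mcg = 92.64706 mg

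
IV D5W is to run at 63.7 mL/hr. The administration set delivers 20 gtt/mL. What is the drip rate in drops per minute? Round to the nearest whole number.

21 gtt/min

63.7 mL/hr ÷ 60 min/hr = 1.061667 mL/min
1.061667 mL/min × 20 gtt/mL = 21.23333 gtt/min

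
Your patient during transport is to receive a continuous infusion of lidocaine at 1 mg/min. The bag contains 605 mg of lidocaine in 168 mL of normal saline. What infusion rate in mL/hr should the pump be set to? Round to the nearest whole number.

1 mg/min × 60 min/hr = 60 mg/hr
Concentration = 605 mg ÷ 168 mL = 3.60119 mg/mL
Rate = 60 mg/hr ÷ 3.60119 mg/mL = 16.66116 mL/hr

17 mL/hr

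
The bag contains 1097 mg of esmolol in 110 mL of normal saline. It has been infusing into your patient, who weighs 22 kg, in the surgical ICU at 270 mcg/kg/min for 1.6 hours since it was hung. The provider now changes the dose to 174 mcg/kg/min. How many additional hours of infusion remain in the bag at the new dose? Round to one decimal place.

2.3 hours

Initial rate:
Dose = 270 mcg/kg/min × 22 kg = 5940 mcg/min
5940 mcg/min × 60 min/hr = 356400 mcg/hr
Concentration = 1097 mg ÷ 110 mL = 9.972727 mg/mL = 9972.727 mcg/mL
Rate = 356400 mcg/hr ÷ 9972.727 mcg/mL = 35.73747 mL/hr
Volume infused so far = 35.73747 mL/hr × 1.6 hr = 57.17995 mL
Volume remaining = 110 − 57.17995 = 52.82005 mL
New rate:
Dose = 174 mcg/kg/min × 22 kg = 3828 mcg/min
3828 mcg/min × 60 min/hr = 229680 mcg/hr
Rate = 229680 mcg/hr ÷ 9972.727 mcg/mL = 23.03081 mL/hr
Time remaining = 52.82005 mL ÷ 23.03081 mL/hr = 2.293452 hr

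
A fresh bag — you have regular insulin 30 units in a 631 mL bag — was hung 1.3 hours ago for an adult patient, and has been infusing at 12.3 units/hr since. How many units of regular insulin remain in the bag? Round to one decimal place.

Concentration = 30 units ÷ 631 mL = 0.04754358 units/mL
Rate = 12.3 units/hr ÷ 0.04754358 units/mL = 258.71 mL/hr
Volume infused = 258.71 mL/hr × 1.3 hr = 336.323 mL
Volume remaining = 631 − 336.323 = 294.677 mL
Drug remaining = 294.677 mL × 0.04754358 units/mL = 14.01 units

14.0 units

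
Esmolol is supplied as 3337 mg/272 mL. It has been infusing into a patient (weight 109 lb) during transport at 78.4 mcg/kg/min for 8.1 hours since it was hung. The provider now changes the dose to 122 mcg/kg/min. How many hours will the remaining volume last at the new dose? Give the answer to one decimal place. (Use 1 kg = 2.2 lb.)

Initial rate:
Weight = 109 lb ÷ 2.2 lb/kg = 49.54545 kg
Dose = 78.4 mcg/kg/min × 49.54545 kg = 3884.364 mcg/min
3884.364 mcg/min × 60 min/hr = 233061.8 mcg/hr
Concentration = 3337 mg ÷ 272 mL = 12.26838 mg/mL = 12268.38 mcg/mL
Rate = 233061.8 mcg/hr ÷ 12268.38 mcg/mL = 18.99695 mL/hr
Volume infused so far = 18.99695 mL/hr × 8.1 hr = 153.8753 mL
Volume remaining = 272 − 153.8753 = 118.1247 mL
New rate:
Dose = 122 mcg/kg/min × 49.54545 kg = 6044.545 mcg/min
6044.545 mcg/min × 60 min/hr = 362672.7 mcg/hr
Rate = 362672.7 mcg/hr ÷ 12268.38 mcg/mL = 29.56158 mL/hr
Time remaining = 118.1247 mL ÷ 29.56158 mL/hr = 3.995887 hr

4.0 hours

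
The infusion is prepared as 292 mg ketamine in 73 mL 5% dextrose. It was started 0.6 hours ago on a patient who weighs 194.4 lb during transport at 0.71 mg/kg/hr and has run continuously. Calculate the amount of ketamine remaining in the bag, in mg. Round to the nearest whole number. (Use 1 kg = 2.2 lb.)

Weight = 194.4 lb ÷ 2.2 lb/kg = 88.36364 kg
Dose = 0.71 mg/kg/hr × 88.36364 kg = 62.73818 mg/hr
Concentration = 292 mg ÷ 73 mL = 4 mg/mL
Rate = 62.73818 mg/hr ÷ 4 mg/mL = 15.68455 mL/hr
Volume infused = 15.68455 mL/hr × 0.6 hr = 9.410727 mL
Volume remaining = 73 − 9.410727 = 63.58927 mL
Drug remaining = 63.58927 mL × 4 mg/mL = 254.3571 mg

254 mg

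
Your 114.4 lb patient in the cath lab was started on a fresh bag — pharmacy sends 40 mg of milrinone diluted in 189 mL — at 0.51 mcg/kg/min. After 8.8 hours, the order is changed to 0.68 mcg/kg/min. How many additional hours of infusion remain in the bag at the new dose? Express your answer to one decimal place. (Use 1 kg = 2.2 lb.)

12.3 hours

Initial rate:
Weight = 114.4 lb ÷ 2.2 lb/kg = 52 kg
Dose = 0.51 mcg/kg/min × 52 kg = 26.52 mcg/min
26.52 mcg/min × 60 min/hr = 1591.2 mcg/hr
Concentration = 40 mg ÷ 189 mL = 0.2116402 mg/mL = 211.6402 mcg/mL
Rate = 1591.2 mcg/hr ÷ 211.6402 mcg/mL = 7.51842 mL/hr
Volume infused so far = 7.51842 mL/hr × 8.8 hr = 66.1621 mL
Volume remaining = 189 − 66.1621 = 122.8379 mL
New rate:
Dose = 0.68 mcg/kg/min × 52 kg = 35.36 mcg/min
35.36 mcg/min × 60 min/hr = 2121.6 mcg/hr
Rate = 2121.6 mcg/hr ÷ 211.6402 mcg/mL = 10.02456 mL/hr
Time remaining = 122.8379 mL ÷ 10.02456 mL/hr = 12.2537 hr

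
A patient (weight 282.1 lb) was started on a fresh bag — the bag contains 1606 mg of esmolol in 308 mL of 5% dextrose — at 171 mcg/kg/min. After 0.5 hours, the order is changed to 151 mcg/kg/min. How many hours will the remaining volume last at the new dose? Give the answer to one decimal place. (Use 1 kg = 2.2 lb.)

0.8 hours

Initial rate:
Weight = 282.1 lb ÷ 2.2 lb/kg = 128.2273 kg
Dose = 171 mcg/kg/min × 128.2273 kg = 21926.86 mcg/min
21926.86 mcg/min × 60 min/hr = 1315612 mcg/hr
Concentration = 1606 mg ÷ 308 mL = 5.214286 mg/mL = 5214.286 mcg/mL
Rate = 1315612 mcg/hr ÷ 5214.286 mcg/mL = 252.3091 mL/hr
Volume infused so far = 252.3091 mL/hr × 0.5 hr = 126.1546 mL
Volume remaining = 308 − 126.1546 = 181.8454 mL
New rate:
Dose = 151 mcg/kg/min × 128.2273 kg = 19362.32 mcg/min
19362.32 mcg/min × 60 min/hr = 1161739 mcg/hr
Rate = 1161739 mcg/hr ÷ 5214.286 mcg/mL = 222.7993 mL/hr
Time remaining = 181.8454 mL ÷ 222.7993 mL/hr = 0.8161851 hr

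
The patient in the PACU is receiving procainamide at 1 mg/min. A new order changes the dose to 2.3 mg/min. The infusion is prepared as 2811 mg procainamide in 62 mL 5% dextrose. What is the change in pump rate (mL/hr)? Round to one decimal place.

1.7 mL/hr

At the current dose:
1 mg/min × 60 min/hr = 60 mg/hr
Concentration = 2811 mg ÷ 62 mL = 45.33871 mg/mL
Rate = 60 mg/hr ÷ 45.33871 mg/mL = 1.323372 mL/hr
At the new dose:
2.3 mg/min × 60 min/hr = 138 mg/hr
Rate = 138 mg/hr ÷ 45.33871 mg/mL = 3.043757 mL/hr
Change = 3.043757 − 1.323372 = 1.720384 mL/hr → 1.720384 mL/hr increase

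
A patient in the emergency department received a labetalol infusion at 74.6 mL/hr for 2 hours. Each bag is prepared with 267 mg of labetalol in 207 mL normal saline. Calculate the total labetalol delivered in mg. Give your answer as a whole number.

Concentration = 267 mg ÷ 207 mL = 1.289855 mg/mL
Drug rate = 74.6 mL/hr × 1.289855 mg/mL = 96.22319 mg/hr
Total = 96.22319 mg/hr × 2 hr = 192.4464 mg

192 mg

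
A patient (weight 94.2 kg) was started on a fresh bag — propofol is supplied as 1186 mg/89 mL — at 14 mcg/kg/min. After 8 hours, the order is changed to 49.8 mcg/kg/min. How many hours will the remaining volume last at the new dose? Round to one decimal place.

2.0 hours

Initial rate:
Dose = 14 mcg/kg/min × 94.2 kg = 1318.8 mcg/min
1318.8 mcg/min × 60 min/hr = 79128 mcg/hr
Concentration = 1186 mg ÷ 89 mL = 13.32584 mg/mL = 13325.84 mcg/mL
Rate = 79128 mcg/hr ÷ 13325.84 mcg/mL = 5.937936 mL/hr
Volume infused so far = 5.937936 mL/hr × 8 hr = 47.50349 mL
Volume remaining = 89 − 47.50349 = 41.49651 mL
New rate:
Dose = 49.8 mcg/kg/min × 94.2 kg = 4691.16 mcg/min
4691.16 mcg/min × 60 min/hr = 281469.6 mcg/hr
Rate = 281469.6 mcg/hr ÷ 13325.84 mcg/mL = 21.12209 mL/hr
Time remaining = 41.49651 mL ÷ 21.12209 mL/hr = 1.964603 hr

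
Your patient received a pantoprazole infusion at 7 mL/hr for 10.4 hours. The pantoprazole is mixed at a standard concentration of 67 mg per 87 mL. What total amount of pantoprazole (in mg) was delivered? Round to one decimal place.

Concentration = 67 mg ÷ 87 mL = 0.7701149 mg/mL
Drug rate = 7 mL/hr × 0.7701149 mg/mL = 5.390805 mg/hr
Total = 5.390805 mg/hr × 10.4 hr = 56.06437 mg

56.1 mg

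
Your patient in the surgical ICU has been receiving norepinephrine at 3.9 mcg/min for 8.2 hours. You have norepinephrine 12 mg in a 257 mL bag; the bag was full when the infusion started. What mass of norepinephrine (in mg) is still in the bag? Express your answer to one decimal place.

10.1 mg

3.9 mcg/min × 60 min/hr = 234 mcg/hr
Concentration = 12 mg ÷ 257 mL = 0.04669261 mg/mL = 46.69261 mcg/mL
Rate = 234 mcg/hr ÷ 46.69261 mcg/mL = 5.0115 mL/hr
Volume infused = 5.0115 mL/hr × 8.2 hr = 41.0943 mL
Volume remaining = 257 − 41.0943 = 215.9057 mL
Drug remaining = 215.9057 mL × 46.69261 mcg/mL = 10081.2 mcg = 10.0812 mg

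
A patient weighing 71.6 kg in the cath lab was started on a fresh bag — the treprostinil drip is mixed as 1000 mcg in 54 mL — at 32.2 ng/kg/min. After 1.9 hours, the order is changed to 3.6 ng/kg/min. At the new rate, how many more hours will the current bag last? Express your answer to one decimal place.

47.7 hours

Initial rate:
Dose = 32.2 ng/kg/min × 71.6 kg = 2305.52 ng/min
2305.52 ng/min × 60 min/hr = 138331.2 ng/hr
Concentration = 1000 mcg ÷ 54 mL = 18.51852 mcg/mL = 18518.52 ng/mL
Rate = 138331.2 ng/hr ÷ 18518.52 ng/mL = 7.469885 mL/hr
Volume infused so far = 7.469885 mL/hr × 1.9 hr = 14.19278 mL
Volume remaining = 54 − 14.19278 = 39.80722 mL
New rate:
Dose = 3.6 ng/kg/min × 71.6 kg = 257.76 ng/min
257.76 ng/min × 60 min/hr = 15465.6 ng/hr
Rate = 15465.6 ng/hr ÷ 18518.52 ng/mL = 0.8351424 mL/hr
Time remaining = 39.80722 mL ÷ 0.8351424 mL/hr = 47.66519 hr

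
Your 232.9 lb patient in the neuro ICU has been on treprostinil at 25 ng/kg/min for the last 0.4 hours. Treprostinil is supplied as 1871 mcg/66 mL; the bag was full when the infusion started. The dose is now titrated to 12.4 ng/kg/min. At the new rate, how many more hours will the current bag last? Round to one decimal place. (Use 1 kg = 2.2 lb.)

Initial rate:
Weight = 232.9 lb ÷ 2.2 lb/kg = 105.8636 kg
Dose = 25 ng/kg/min × 105.8636 kg = 2646.591 ng/min
2646.591 ng/min × 60 min/hr = 158795.5 ng/hr
Concentration = 1871 mcg ÷ 66 mL = 28.34848 mcg/mL = 28348.48 ng/mL
Rate = 158795.5 ng/hr ÷ 28348.48 ng/mL = 5.60155 mL/hr
Volume infused so far = 5.60155 mL/hr × 0.4 hr = 2.24062 mL
Volume remaining = 66 − 2.24062 = 63.75938 mL
New rate:
Dose = 12.4 ng/kg/min × 105.8636 kg = 1312.709 ng/min
1312.709 ng/min × 60 min/hr = 78762.55 ng/hr
Rate = 78762.55 ng/hr ÷ 28348.48 ng/mL = 2.778369 mL/hr
Time remaining = 63.75938 mL ÷ 2.778369 mL/hr = 22.94849 hr

22.9 hours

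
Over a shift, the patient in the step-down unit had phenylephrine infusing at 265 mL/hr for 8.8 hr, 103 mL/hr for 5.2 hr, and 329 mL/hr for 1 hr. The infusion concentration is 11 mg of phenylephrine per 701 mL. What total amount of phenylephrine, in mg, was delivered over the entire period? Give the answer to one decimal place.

Concentration = 11 mg ÷ 701 mL = 0.01569187 mg/mL
Stage 1: 265 mL/hr × 8.8 hr = 2332 mL → 2332 mL × 0.01569187 mg/mL = 36.59344 mg
Stage 2: 103 mL/hr × 5.2 hr = 535.6 mL → 535.6 mL × 0.01569187 mg/mL = 8.404565 mg
Stage 3: 329 mL/hr × 1 hr = 329 mL → 329 mL × 0.01569187 mg/mL = 5.162625 mg
Total = 36.59344 + 8.404565 + 5.162625 = 50.16063 mg

50.2 mg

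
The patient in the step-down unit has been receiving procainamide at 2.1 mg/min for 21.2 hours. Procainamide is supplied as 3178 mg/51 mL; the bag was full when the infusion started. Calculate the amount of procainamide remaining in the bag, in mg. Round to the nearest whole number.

507 mg

2.1 mg/min × 60 min/hr = 126 mg/hr
Concentration = 3178 mg ÷ 51 mL = 62.31373 mg/mL
Rate = 126 mg/hr ÷ 62.31373 mg/mL = 2.022026 mL/hr
Volume infused = 2.022026 mL/hr × 21.2 hr = 42.86696 mL
Volume remaining = 51 − 42.86696 = 8.13304 mL
Drug remaining = 8.13304 mL × 62.31373 mg/mL = 506.8 mg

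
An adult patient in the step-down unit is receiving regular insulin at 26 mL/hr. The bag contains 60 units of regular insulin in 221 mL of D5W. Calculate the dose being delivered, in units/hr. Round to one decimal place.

Concentration = 60 units ÷ 221 mL = 0.2714932 units/mL
Drug rate = 26 mL/hr × 0.2714932 units/mL = 7.058824 units/hr

7.1 units/hr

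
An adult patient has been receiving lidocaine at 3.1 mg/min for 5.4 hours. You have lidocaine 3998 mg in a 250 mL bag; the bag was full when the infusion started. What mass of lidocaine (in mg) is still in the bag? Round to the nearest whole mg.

3.1 mg/min × 60 min/hr = 186 mg/hr
Concentration = 3998 mg ÷ 250 mL = 15.992 mg/mL
Rate = 186 mg/hr ÷ 15.992 mg/mL = 11.63082 mL/hr
Volume infused = 11.63082 mL/hr × 5.4 hr = 62.8064 mL
Volume remaining = 250 − 62.8064 = 187.1936 mL
Drug remaining = 187.1936 mL × 15.992 mg/mL = 2993.6 mg

2994 mg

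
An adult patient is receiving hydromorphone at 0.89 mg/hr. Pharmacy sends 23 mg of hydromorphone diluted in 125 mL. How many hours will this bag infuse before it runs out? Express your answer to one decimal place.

Concentration = 23 mg ÷ 125 mL = 0.184 mg/mL
Rate = 0.89 mg/hr ÷ 0.184 mg/mL = 4.836957 mL/hr
Duration = 125 mL ÷ 4.836957 mL/hr = 25.8427 hr

25.8 hours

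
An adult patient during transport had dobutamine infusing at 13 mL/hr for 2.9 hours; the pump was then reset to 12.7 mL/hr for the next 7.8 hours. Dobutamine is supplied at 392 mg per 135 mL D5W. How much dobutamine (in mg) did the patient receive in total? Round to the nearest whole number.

Concentration = 392 mg ÷ 135 mL = 2.903704 mg/mL
Stage 1: 13 mL/hr × 2.9 hr = 37.7 mL → 37.7 mL × 2.903704 mg/mL = 109.4696 mg
Stage 2: 12.7 mL/hr × 7.8 hr = 99.06 mL → 99.06 mL × 2.903704 mg/mL = 287.6409 mg
Total = 109.4696 + 287.6409 = 397.1105 mg

397 mg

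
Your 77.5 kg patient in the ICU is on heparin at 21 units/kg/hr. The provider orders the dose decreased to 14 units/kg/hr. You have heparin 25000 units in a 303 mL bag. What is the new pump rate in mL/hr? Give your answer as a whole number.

13 mL/hr

Dose = 14 units/kg/hr × 77.5 kg = 1085 units/hr
Concentration = 25000 units ÷ 303 mL = 82.50825 units/mL
Rate = 1085 units/hr ÷ 82.50825 units/mL = 13.1502 mL/hr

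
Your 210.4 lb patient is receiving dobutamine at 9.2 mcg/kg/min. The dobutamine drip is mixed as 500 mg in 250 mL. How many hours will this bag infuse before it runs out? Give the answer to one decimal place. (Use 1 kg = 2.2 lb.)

Weight = 210.4 lb ÷ 2.2 lb/kg = 95.63636 kg
Dose = 9.2 mcg/kg/min × 95.63636 kg = 879.8545 mcg/min
879.8545 mcg/min × 60 min/hr = 52791.27 mcg/hr
Concentration = 500 mg ÷ 250 mL = 2 mg/mL = 2000 mcg/mL
Rate = 52791.27 mcg/hr ÷ 2000 mcg/mL = 26.39564 mL/hr
Duration = 250 mL ÷ 26.39564 mL/hr = 9.471262 hr

9.5 hours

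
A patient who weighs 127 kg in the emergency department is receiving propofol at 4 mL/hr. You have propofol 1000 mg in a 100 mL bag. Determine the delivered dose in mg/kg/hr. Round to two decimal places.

0.31 mg/kg/hr

Concentration = 1000 mg ÷ 100 mL = 10 mg/mL
Drug rate = 4 mL/hr × 10 mg/mL = 40 mg/hr
40 mg/hr ÷ 127 kg = 0.3149606 mg/kg/hr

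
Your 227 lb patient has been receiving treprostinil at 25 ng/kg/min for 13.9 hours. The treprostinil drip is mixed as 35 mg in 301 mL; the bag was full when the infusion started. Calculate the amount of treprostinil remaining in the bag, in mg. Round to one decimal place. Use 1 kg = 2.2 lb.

Weight = 227 lb ÷ 2.2 lb/kg = 103.1818 kg
Dose = 25 ng/kg/min × 103.1818 kg = 2579.545 ng/min
2579.545 ng/min × 60 min/hr = 154772.7 ng/hr
Concentration = 35 mg ÷ 301 mL = 0.1162791 mg/mL = 116279.1 ng/mL
Rate = 154772.7 ng/hr ÷ 116279.1 ng/mL = 1.331045 mL/hr
Volume infused = 1.331045 mL/hr × 13.9 hr = 18.50153 mL
Volume remaining = 301 − 18.50153 = 282.4985 mL
Drug remaining = 282.4985 mL × 116279.1 ng/mL = 32848659 ng = 32.84866 mg

32.8 mg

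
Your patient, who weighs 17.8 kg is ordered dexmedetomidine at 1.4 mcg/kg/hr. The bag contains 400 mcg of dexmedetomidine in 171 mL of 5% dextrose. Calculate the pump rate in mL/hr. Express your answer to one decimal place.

Dose = 1.4 mcg/kg/hr × 17.8 kg = 24.92 mcg/hr
Concentration = 400 mcg ÷ 171 mL = 2.339181 mcg/mL
Rate = 24.92 mcg/hr ÷ 2.339181 mcg/mL = 10.6533 mL/hr

10.7 mL/hr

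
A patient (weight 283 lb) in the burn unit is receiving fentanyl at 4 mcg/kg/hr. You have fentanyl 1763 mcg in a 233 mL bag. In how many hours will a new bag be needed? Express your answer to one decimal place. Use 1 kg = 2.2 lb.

Weight = 283 lb ÷ 2.2 lb/kg = 128.6364 kg
Dose = 4 mcg/kg/hr × 128.6364 kg = 514.5455 mcg/hr
Concentration = 1763 mcg ÷ 233 mL = 7.566524 mcg/mL
Rate = 514.5455 mcg/hr ÷ 7.566524 mcg/mL = 68.00289 mL/hr
Duration = 233 mL ÷ 68.00289 mL/hr = 3.426325 hr

3.4 hours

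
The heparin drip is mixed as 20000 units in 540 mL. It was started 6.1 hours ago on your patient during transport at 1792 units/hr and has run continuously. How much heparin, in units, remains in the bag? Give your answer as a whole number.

Concentration = 20000 units ÷ 540 mL = 37.03704 units/mL
Rate = 1792 units/hr ÷ 37.03704 units/mL = 48.384 mL/hr
Volume infused = 48.384 mL/hr × 6.1 hr = 295.1424 mL
Volume remaining = 540 − 295.1424 = 244.8576 mL
Drug remaining = 244.8576 mL × 37.03704 units/mL = 9068.8 units

9069 units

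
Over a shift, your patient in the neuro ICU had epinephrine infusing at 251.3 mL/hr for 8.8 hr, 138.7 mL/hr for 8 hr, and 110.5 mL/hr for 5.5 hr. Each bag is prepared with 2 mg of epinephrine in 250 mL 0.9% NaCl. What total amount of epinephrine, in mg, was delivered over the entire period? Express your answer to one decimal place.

31.4 mg

Concentration = 2 mg ÷ 250 mL = 0.008 mg/mL
Stage 1: 251.3 mL/hr × 8.8 hr = 2211.44 mL → 2211.44 mL × 0.008 mg/mL = 17.69152 mg
Stage 2: 138.7 mL/hr × 8 hr = 1109.6 mL → 1109.6 mL × 0.008 mg/mL = 8.8768 mg
Stage 3: 110.5 mL/hr × 5.5 hr = 607.75 mL → 607.75 mL × 0.008 mg/mL = 4.862 mg
Total = 17.69152 + 8.8768 + 4.862 = 31.43032 mg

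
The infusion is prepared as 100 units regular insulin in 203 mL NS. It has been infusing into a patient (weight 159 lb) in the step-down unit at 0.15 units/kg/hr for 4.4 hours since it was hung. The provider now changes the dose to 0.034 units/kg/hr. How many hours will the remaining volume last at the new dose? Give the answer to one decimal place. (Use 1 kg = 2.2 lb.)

Initial rate:
Weight = 159 lb ÷ 2.2 lb/kg = 72.27273 kg
Dose = 0.15 units/kg/hr × 72.27273 kg = 10.84091 units/hr
Concentration = 100 units ÷ 203 mL = 0.4926108 units/mL
Rate = 10.84091 units/hr ÷ 0.4926108 units/mL = 22.00705 mL/hr
Volume infused so far = 22.00705 mL/hr × 4.4 hr = 96.831 mL
Volume remaining = 203 − 96.831 = 106.169 mL
New rate:
Dose = 0.034 units/kg/hr × 72.27273 kg = 2.457273 units/hr
Rate = 2.457273 units/hr ÷ 0.4926108 units/mL = 4.988264 mL/hr
Time remaining = 106.169 mL ÷ 4.988264 mL/hr = 21.28376 hr

21.3 hours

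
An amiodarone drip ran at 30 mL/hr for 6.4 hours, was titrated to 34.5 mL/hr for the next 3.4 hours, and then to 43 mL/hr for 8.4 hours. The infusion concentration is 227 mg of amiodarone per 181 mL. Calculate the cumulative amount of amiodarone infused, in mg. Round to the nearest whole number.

Concentration = 227 mg ÷ 181 mL = 1.254144 mg/mL
Stage 1: 30 mL/hr × 6.4 hr = 192 mL → 192 mL × 1.254144 mg/mL = 240.7956 mg
Stage 2: 34.5 mL/hr × 3.4 hr = 117.3 mL → 117.3 mL × 1.254144 mg/mL = 147.111 mg
Stage 3: 43 mL/hr × 8.4 hr = 361.2 mL → 361.2 mL × 1.254144 mg/mL = 452.9967 mg
Total = 240.7956 + 147.111 + 452.9967 = 840.9033 mg

841 mg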